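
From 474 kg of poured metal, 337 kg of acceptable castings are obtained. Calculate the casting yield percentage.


Formula: Casting Yield = (W_good / W_total) * 100
Yield = (337 kg / 474 kg) * 100 = 71.0970%

Final answer: 71.0970%


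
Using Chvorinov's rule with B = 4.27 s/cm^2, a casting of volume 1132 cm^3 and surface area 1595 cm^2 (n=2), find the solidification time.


Formula: t_s = B * (V/A)^n  (Chvorinov's rule, n=2)
Modulus M = V/A = 1132/1595 = 0.709718 cm
M^2 = 0.709718^2 = 0.503700 cm^2
t_s = 4.27 * 0.503700 = 2.1508 s

2.1508 s


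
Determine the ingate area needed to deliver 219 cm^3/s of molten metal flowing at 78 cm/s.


Formula: A_ingate = Q / v  (continuity equation)
A = 219 cm^3/s / 78 cm/s = 2.8077 cm^2


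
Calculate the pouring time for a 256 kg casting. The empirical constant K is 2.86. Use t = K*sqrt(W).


Formula: t = K * sqrt(W)
sqrt(W) = sqrt(256) = 16.00000
t = 2.86 * 16.00000 = 45.7600 s

45.7600 s


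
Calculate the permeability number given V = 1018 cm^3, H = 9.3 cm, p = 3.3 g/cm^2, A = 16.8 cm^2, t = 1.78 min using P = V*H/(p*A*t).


Formula: Permeability Number P = (V * H) / (p * A * t)
Numerator: V * H = 1018 * 9.3 = 9467.4
Denominator: p * A * t = 3.3 * 16.8 * 1.78 = 98.6832
P = 9467.4 / 98.6832 = 95.9373


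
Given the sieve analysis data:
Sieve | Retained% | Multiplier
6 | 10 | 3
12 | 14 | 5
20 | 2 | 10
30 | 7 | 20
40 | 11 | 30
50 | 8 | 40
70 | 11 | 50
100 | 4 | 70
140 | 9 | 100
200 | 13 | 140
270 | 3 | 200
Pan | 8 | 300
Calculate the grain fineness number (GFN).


Formula: GFN = sum(pct * multiplier) / sum(pct)
sum(pct * multiplier) = 7460
sum(pct) = 100
GFN = 7460 / 100 = 74.60

Final answer: 74.60


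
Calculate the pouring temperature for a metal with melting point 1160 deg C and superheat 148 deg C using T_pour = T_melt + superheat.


Formula: T_pour = T_melt + Superheat
T_pour = 1160 + 148 = 1308 deg C

1308 deg C


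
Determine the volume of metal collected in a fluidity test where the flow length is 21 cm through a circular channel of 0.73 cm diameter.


Formula: V = pi * (d/2)^2 * L  (cylinder volume)
Radius = 0.73/2 = 0.365 cm
V = pi * 0.365^2 * 21 = 8.7893 cm^3

8.7893 cm^3


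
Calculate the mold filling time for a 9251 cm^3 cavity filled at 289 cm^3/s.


Formula: t_fill = V_mold / Q_flow
t = 9251 cm^3 / 289 cm^3/s = 32.0104 s


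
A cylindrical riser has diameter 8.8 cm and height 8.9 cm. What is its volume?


Formula: V = pi * (D/2)^2 * H  (cylinder volume)
Radius = D/2 = 8.8/2 = 4.4 cm
V = pi * 4.4^2 * 8.9 = 541.3090 cm^3


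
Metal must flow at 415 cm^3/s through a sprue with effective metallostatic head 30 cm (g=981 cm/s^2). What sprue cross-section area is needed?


Formula: v = sqrt(2*g*h), A = Q/v
Velocity: v = sqrt(2 * 981 * 30) = sqrt(58860) = 242.6108 cm/s
Sprue area: A = Q / v = 415 / 242.6108 = 1.7106 cm^2


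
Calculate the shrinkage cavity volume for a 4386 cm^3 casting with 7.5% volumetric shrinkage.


Formula: V_shrink = V_casting * shrinkage_pct / 100
V_shrink = 4386 cm^3 * 7.5 / 100 = 328.9500 cm^3


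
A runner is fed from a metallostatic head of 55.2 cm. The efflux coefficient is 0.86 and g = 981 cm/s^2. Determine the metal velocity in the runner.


Formula: v = Cd * sqrt(2 * g * h)  (Torricelli with discharge coefficient)
2*g*h = 2 * 981 * 55.2 = 108302.4 cm^2/s^2
sqrt(108302.4) = 329.09330 cm/s
v = 0.86 * 329.09330 = 283.0202 cm/s

283.0202 cm/s


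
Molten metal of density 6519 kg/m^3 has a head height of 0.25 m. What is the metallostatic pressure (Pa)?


Formula: P = rho * g * h
rho * g = 6519 * 9.81 = 63951.39 N/m^3
P = 63951.39 * 0.25 = 15987.8475 Pa

15987.8475 Pa


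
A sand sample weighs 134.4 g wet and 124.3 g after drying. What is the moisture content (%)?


Formula: MC = (W_wet - W_dry) / W_wet * 100
Water mass = 134.4 - 124.3 = 10.1 g
MC = 10.1 / 134.4 * 100 = 7.5149%

Answer: 7.5149%


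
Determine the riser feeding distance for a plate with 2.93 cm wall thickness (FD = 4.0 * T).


Formula: FD = 4.0 * T  (riser feeding-distance rule)
FD = 4.0 * 2.93 cm = 11.7200 cm


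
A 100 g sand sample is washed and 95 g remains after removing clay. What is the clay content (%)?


Formula: Clay% = (W_total - W_washed) / W_total * 100
Clay mass = 100 - 95 = 5 g
Clay% = 5 / 100 * 100 = 5.0000%


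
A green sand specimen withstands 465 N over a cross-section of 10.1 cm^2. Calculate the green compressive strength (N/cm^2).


Formula: Compressive Strength = Force / Area
Strength = 465 N / 10.1 cm^2 = 46.0396 N/cm^2

Answer: 46.0396 N/cm^2


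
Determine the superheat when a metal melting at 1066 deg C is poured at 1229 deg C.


Formula: Superheat = T_pour - T_melt
Superheat = 1229 - 1066 = 163 deg C

Answer: 163 deg C


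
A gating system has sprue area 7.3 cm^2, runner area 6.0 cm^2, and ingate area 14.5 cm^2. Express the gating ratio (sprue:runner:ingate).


Sprue:Runner:Ingate = 1 : 6.0/7.3 : 14.5/7.3 = 1:0.82:1.99

Final answer: 1:0.82:1.99


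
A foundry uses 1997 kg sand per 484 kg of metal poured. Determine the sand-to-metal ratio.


Formula: Sand-to-Metal Ratio = W_sand / W_metal
Ratio = 1997 kg / 484 kg = 4.1260

Final answer: 4.1260


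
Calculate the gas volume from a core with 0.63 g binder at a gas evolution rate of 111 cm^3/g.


Formula: V_gas = W_binder * gas_evolution_rate
V = 0.63 g * 111 cm^3/g = 69.9300 cm^3

Answer: 69.9300 cm^3


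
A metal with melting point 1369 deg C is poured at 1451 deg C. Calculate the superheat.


Formula: Superheat = T_pour - T_melt
Superheat = 1451 - 1369 = 82 deg C

82 deg C


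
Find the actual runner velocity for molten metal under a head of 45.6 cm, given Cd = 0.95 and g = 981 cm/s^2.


Formula: v = Cd * sqrt(2 * g * h)  (Torricelli with discharge coefficient)
2*g*h = 2 * 981 * 45.6 = 89467.2 cm^2/s^2
sqrt(89467.2) = 299.11068 cm/s
v = 0.95 * 299.11068 = 284.1551 cm/s

Final answer: 284.1551 cm/s


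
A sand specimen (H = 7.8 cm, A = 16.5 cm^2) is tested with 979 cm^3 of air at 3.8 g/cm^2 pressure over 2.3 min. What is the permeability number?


Formula: Permeability Number P = (V * H) / (p * A * t)
Numerator: V * H = 979 * 7.8 = 7636.2
Denominator: p * A * t = 3.8 * 16.5 * 2.3 = 144.21
P = 7636.2 / 144.21 = 52.9519

52.9519


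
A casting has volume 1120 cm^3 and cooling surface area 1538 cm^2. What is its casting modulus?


Formula: Casting Modulus M = V / A
M = 1120 cm^3 / 1538 cm^2 = 0.7282 cm

Answer: 0.7282 cm


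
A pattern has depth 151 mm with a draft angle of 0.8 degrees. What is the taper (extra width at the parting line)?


Formula: taper = depth * tan(draft_angle)
tan(0.8 deg) = 0.0139635
taper = 151 mm * 0.0139635 = 2.1085 mm

Answer: 2.1085 mm


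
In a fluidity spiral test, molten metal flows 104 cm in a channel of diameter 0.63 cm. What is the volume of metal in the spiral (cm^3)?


Formula: V = pi * (d/2)^2 * L  (cylinder volume)
Radius = 0.63/2 = 0.315 cm
V = pi * 0.315^2 * 104 = 32.4194 cm^3

Final answer: 32.4194 cm^3


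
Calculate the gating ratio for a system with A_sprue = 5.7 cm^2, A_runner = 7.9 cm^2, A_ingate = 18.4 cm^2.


Sprue:Runner:Ingate = 1 : 7.9/5.7 : 18.4/5.7 = 1:1.39:3.23

Final answer: 1:1.39:3.23


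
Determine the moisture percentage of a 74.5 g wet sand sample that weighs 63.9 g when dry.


Formula: MC = (W_wet - W_dry) / W_wet * 100
Water mass = 74.5 - 63.9 = 10.6 g
MC = 10.6 / 74.5 * 100 = 14.2282%

Answer: 14.2282%


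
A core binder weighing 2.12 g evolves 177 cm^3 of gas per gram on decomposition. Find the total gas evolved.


Formula: V_gas = W_binder * gas_evolution_rate
V = 2.12 g * 177 cm^3/g = 375.2400 cm^3

375.2400 cm^3


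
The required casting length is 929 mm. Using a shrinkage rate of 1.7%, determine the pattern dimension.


Formula: L_pattern = L_casting * (1 + shrinkage_rate/100)
Shrinkage factor = 1 + 1.7/100 = 1.017
L_pattern = 929 mm * 1.017 = 944.7930 mm

Answer: 944.7930 mm


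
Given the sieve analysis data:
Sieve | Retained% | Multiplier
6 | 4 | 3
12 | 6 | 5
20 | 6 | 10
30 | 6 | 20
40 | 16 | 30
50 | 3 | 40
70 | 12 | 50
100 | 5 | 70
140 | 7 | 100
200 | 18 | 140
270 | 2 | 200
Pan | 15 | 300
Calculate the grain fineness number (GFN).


Formula: GFN = sum(pct * multiplier) / sum(pct)
sum(pct * multiplier) = 9892
sum(pct) = 100
GFN = 9892 / 100 = 98.92

98.92


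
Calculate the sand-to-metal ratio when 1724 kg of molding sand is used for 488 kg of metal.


Formula: Sand-to-Metal Ratio = W_sand / W_metal
Ratio = 1724 kg / 488 kg = 3.5328

Answer: 3.5328


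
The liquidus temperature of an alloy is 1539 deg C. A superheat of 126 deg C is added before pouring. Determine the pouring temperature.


Formula: T_pour = T_melt + Superheat
T_pour = 1539 + 126 = 1665 deg C

Answer: 1665 deg C


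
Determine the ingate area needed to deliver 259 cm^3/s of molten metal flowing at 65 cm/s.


Formula: A_ingate = Q / v  (continuity equation)
A = 259 cm^3/s / 65 cm/s = 3.9846 cm^2

Answer: 3.9846 cm^2


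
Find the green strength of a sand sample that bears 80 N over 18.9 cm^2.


Formula: Compressive Strength = Force / Area
Strength = 80 N / 18.9 cm^2 = 4.2328 N/cm^2

Answer: 4.2328 N/cm^2


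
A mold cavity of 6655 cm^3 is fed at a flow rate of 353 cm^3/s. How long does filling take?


Formula: t_fill = V_mold / Q_flow
t = 6655 cm^3 / 353 cm^3/s = 18.8527 s

Final answer: 18.8527 s


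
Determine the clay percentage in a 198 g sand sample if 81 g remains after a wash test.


Formula: Clay% = (W_total - W_washed) / W_total * 100
Clay mass = 198 - 81 = 117 g
Clay% = 117 / 198 * 100 = 59.0909%

Answer: 59.0909%


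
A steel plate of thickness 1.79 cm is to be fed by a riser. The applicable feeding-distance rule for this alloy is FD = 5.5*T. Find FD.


Formula: FD = 5.5 * T  (riser feeding-distance rule)
FD = 5.5 * 1.79 cm = 9.8450 cm

9.8450 cm


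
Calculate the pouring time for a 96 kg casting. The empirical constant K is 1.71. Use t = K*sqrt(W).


Formula: t = K * sqrt(W)
sqrt(W) = sqrt(96) = 9.79796
t = 1.71 * 9.79796 = 16.7545 s

Answer: 16.7545 s


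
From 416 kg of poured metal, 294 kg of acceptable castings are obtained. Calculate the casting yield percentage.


Formula: Casting Yield = (W_good / W_total) * 100
Yield = (294 kg / 416 kg) * 100 = 70.6731%

Final answer: 70.6731%


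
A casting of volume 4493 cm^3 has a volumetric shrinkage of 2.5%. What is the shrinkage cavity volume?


Formula: V_shrink = V_casting * shrinkage_pct / 100
V_shrink = 4493 cm^3 * 2.5 / 100 = 112.3250 cm^3

Final answer: 112.3250 cm^3


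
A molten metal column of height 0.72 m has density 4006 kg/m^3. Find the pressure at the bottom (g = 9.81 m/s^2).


Formula: P = rho * g * h
rho * g = 4006 * 9.81 = 39298.86 N/m^3
P = 39298.86 * 0.72 = 28295.1792 Pa

Answer: 28295.1792 Pa


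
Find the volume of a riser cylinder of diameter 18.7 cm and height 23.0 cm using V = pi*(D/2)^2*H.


Formula: V = pi * (D/2)^2 * H  (cylinder volume)
Radius = D/2 = 18.7/2 = 9.35 cm
V = pi * 9.35^2 * 23.0 = 6316.8553 cm^3


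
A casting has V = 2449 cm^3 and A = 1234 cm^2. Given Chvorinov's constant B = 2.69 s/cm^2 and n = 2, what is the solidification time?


Formula: t_s = B * (V/A)^n  (Chvorinov's rule, n=2)
Modulus M = V/A = 2449/1234 = 1.984603 cm
M^2 = 1.984603^2 = 3.938649 cm^2
t_s = 2.69 * 3.938649 = 10.5950 s


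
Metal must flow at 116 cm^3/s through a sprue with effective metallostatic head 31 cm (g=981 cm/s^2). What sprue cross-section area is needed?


Formula: v = sqrt(2*g*h), A = Q/v
Velocity: v = sqrt(2 * 981 * 31) = sqrt(60822) = 246.6212 cm/s
Sprue area: A = Q / v = 116 / 246.6212 = 0.4704 cm^2


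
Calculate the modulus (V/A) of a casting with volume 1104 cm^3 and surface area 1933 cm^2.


Formula: Casting Modulus M = V / A
M = 1104 cm^3 / 1933 cm^2 = 0.5711 cm


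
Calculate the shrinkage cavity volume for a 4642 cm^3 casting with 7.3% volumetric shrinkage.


Formula: V_shrink = V_casting * shrinkage_pct / 100
V_shrink = 4642 cm^3 * 7.3 / 100 = 338.8660 cm^3

338.8660 cm^3


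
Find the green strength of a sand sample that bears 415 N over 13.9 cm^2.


Formula: Compressive Strength = Force / Area
Strength = 415 N / 13.9 cm^2 = 29.8561 N/cm^2

Answer: 29.8561 N/cm^2


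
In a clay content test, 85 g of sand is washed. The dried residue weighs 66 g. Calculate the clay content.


Formula: Clay% = (W_total - W_washed) / W_total * 100
Clay mass = 85 - 66 = 19 g
Clay% = 19 / 85 * 100 = 22.3529%

22.3529%


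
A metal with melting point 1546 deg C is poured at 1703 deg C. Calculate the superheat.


Formula: Superheat = T_pour - T_melt
Superheat = 1703 - 1546 = 157 deg C

157 deg C


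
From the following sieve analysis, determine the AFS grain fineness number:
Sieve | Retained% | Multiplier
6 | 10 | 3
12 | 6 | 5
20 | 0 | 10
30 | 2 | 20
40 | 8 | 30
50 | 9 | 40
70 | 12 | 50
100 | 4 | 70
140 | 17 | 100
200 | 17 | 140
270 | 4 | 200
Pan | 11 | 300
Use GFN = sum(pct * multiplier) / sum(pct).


Formula: GFN = sum(pct * multiplier) / sum(pct)
sum(pct * multiplier) = 9760
sum(pct) = 100
GFN = 9760 / 100 = 97.60

Final answer: 97.60


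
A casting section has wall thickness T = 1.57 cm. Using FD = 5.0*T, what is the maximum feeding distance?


Formula: FD = 5.0 * T  (riser feeding-distance rule)
FD = 5.0 * 1.57 cm = 7.8500 cm

7.8500 cm


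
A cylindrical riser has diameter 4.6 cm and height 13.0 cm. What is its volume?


Formula: V = pi * (D/2)^2 * H  (cylinder volume)
Radius = D/2 = 4.6/2 = 2.3 cm
V = pi * 2.3^2 * 13.0 = 216.0473 cm^3


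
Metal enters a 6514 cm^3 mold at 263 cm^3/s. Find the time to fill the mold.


Formula: t_fill = V_mold / Q_flow
t = 6514 cm^3 / 263 cm^3/s = 24.7681 s

24.7681 s


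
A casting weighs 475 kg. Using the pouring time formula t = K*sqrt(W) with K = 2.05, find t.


Formula: t = K * sqrt(W)
sqrt(W) = sqrt(475) = 21.79449
t = 2.05 * 21.79449 = 44.6787 s


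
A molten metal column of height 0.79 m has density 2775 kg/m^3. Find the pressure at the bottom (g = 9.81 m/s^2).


Formula: P = rho * g * h
rho * g = 2775 * 9.81 = 27222.75 N/m^3
P = 27222.75 * 0.79 = 21505.9725 Pa

Answer: 21505.9725 Pa


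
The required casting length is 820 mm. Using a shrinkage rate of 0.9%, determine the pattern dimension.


Formula: L_pattern = L_casting * (1 + shrinkage_rate/100)
Shrinkage factor = 1 + 0.9/100 = 1.009
L_pattern = 820 mm * 1.009 = 827.3800 mm

Final answer: 827.3800 mm


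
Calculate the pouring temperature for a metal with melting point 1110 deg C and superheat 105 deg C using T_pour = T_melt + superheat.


Formula: T_pour = T_melt + Superheat
T_pour = 1110 + 105 = 1215 deg C

Final answer: 1215 deg C


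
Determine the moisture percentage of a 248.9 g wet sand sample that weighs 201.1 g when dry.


Formula: MC = (W_wet - W_dry) / W_wet * 100
Water mass = 248.9 - 201.1 = 47.8 g
MC = 47.8 / 248.9 * 100 = 19.2045%

Final answer: 19.2045%


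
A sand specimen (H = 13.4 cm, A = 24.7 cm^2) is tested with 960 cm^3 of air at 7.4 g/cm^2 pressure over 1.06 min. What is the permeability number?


Formula: Permeability Number P = (V * H) / (p * A * t)
Numerator: V * H = 960 * 13.4 = 12864.0
Denominator: p * A * t = 7.4 * 24.7 * 1.06 = 193.7468
P = 12864.0 / 193.7468 = 66.3959

66.3959


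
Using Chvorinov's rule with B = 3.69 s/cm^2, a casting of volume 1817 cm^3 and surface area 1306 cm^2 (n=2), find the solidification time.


Formula: t_s = B * (V/A)^n  (Chvorinov's rule, n=2)
Modulus M = V/A = 1817/1306 = 1.391271 cm
M^2 = 1.391271^2 = 1.935635 cm^2
t_s = 3.69 * 1.935635 = 7.1425 s

Final answer: 7.1425 s


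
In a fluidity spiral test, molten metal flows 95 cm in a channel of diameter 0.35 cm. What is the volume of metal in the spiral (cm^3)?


Formula: V = pi * (d/2)^2 * L  (cylinder volume)
Radius = 0.35/2 = 0.175 cm
V = pi * 0.175^2 * 95 = 9.1401 cm^3


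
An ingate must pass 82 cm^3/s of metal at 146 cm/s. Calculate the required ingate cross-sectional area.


Formula: A_ingate = Q / v  (continuity equation)
A = 82 cm^3/s / 146 cm/s = 0.5616 cm^2


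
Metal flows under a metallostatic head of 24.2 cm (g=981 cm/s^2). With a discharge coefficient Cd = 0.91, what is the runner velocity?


Formula: v = Cd * sqrt(2 * g * h)  (Torricelli with discharge coefficient)
2*g*h = 2 * 981 * 24.2 = 47480.4 cm^2/s^2
sqrt(47480.4) = 217.89998 cm/s
v = 0.91 * 217.89998 = 198.2890 cm/s


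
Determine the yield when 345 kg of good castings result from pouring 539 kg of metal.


Formula: Casting Yield = (W_good / W_total) * 100
Yield = (345 kg / 539 kg) * 100 = 64.0074%

64.0074%


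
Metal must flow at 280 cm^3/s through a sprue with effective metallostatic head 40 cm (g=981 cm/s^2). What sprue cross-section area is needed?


Formula: v = sqrt(2*g*h), A = Q/v
Velocity: v = sqrt(2 * 981 * 40) = sqrt(78480) = 280.1428 cm/s
Sprue area: A = Q / v = 280 / 280.1428 = 0.9995 cm^2

Final answer: 0.9995 cm^2


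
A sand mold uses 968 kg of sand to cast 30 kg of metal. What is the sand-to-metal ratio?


Formula: Sand-to-Metal Ratio = W_sand / W_metal
Ratio = 968 kg / 30 kg = 32.2667

32.2667


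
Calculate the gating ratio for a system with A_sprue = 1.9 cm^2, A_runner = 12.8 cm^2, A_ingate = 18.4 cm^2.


Sprue:Runner:Ingate = 1 : 12.8/1.9 : 18.4/1.9 = 1:6.74:9.68


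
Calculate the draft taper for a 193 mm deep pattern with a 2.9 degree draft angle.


Formula: taper = depth * tan(draft_angle)
tan(2.9 deg) = 0.0506578
taper = 193 mm * 0.0506578 = 9.7770 mm

Final answer: 9.7770 mm


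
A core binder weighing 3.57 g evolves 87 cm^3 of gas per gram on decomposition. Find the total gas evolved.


Formula: V_gas = W_binder * gas_evolution_rate
V = 3.57 g * 87 cm^3/g = 310.5900 cm^3

310.5900 cm^3


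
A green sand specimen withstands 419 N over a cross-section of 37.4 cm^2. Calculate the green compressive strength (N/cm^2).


Formula: Compressive Strength = Force / Area
Strength = 419 N / 37.4 cm^2 = 11.2032 N/cm^2

Answer: 11.2032 N/cm^2


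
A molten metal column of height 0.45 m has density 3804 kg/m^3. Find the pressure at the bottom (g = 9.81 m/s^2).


Formula: P = rho * g * h
rho * g = 3804 * 9.81 = 37317.24 N/m^3
P = 37317.24 * 0.45 = 16792.7580 Pa

Final answer: 16792.7580 Pa


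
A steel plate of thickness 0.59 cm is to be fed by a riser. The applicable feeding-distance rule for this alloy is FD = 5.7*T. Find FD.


Formula: FD = 5.7 * T  (riser feeding-distance rule)
FD = 5.7 * 0.59 cm = 3.3630 cm

Answer: 3.3630 cm


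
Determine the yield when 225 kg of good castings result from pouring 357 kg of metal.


Formula: Casting Yield = (W_good / W_total) * 100
Yield = (225 kg / 357 kg) * 100 = 63.0252%

Final answer: 63.0252%


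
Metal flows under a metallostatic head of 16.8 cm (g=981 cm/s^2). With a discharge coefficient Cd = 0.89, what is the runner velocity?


Formula: v = Cd * sqrt(2 * g * h)  (Torricelli with discharge coefficient)
2*g*h = 2 * 981 * 16.8 = 32961.6 cm^2/s^2
sqrt(32961.6) = 181.55330 cm/s
v = 0.89 * 181.55330 = 161.5824 cm/s

161.5824 cm/s


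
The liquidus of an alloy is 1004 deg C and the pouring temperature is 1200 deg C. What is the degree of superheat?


Formula: Superheat = T_pour - T_melt
Superheat = 1200 - 1004 = 196 deg C

196 deg C


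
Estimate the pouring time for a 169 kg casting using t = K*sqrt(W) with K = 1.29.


Formula: t = K * sqrt(W)
sqrt(W) = sqrt(169) = 13.00000
t = 1.29 * 13.00000 = 16.7700 s

Final answer: 16.7700 s


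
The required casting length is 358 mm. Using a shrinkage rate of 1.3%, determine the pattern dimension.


Formula: L_pattern = L_casting * (1 + shrinkage_rate/100)
Shrinkage factor = 1 + 1.3/100 = 1.013
L_pattern = 358 mm * 1.013 = 362.6540 mm


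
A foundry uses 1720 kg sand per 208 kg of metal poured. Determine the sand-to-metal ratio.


Formula: Sand-to-Metal Ratio = W_sand / W_metal
Ratio = 1720 kg / 208 kg = 8.2692

Answer: 8.2692


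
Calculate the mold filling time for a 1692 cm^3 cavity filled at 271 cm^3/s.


Formula: t_fill = V_mold / Q_flow
t = 1692 cm^3 / 271 cm^3/s = 6.2435 s

Answer: 6.2435 s


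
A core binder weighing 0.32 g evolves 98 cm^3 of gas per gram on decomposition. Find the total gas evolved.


Formula: V_gas = W_binder * gas_evolution_rate
V = 0.32 g * 98 cm^3/g = 31.3600 cm^3

31.3600 cm^3


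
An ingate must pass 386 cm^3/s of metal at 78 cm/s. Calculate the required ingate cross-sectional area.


Formula: A_ingate = Q / v  (continuity equation)
A = 386 cm^3/s / 78 cm/s = 4.9487 cm^2

4.9487 cm^2


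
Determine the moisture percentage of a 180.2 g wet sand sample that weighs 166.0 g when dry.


Formula: MC = (W_wet - W_dry) / W_wet * 100
Water mass = 180.2 - 166.0 = 14.2 g
MC = 14.2 / 180.2 * 100 = 7.8801%


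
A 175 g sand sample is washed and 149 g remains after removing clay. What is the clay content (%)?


Formula: Clay% = (W_total - W_washed) / W_total * 100
Clay mass = 175 - 149 = 26 g
Clay% = 26 / 175 * 100 = 14.8571%


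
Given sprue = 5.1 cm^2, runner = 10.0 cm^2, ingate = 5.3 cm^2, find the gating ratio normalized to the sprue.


Sprue:Runner:Ingate = 1 : 10.0/5.1 : 5.3/5.1 = 1:1.96:1.04

1:1.96:1.04


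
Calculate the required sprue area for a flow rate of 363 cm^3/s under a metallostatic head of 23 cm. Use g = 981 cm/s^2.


Formula: v = sqrt(2*g*h), A = Q/v
Velocity: v = sqrt(2 * 981 * 23) = sqrt(45126) = 212.4288 cm/s
Sprue area: A = Q / v = 363 / 212.4288 = 1.7088 cm^2

Answer: 1.7088 cm^2


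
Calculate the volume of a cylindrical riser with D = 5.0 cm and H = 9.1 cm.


Formula: V = pi * (D/2)^2 * H  (cylinder volume)
Radius = D/2 = 5.0/2 = 2.5 cm
V = pi * 2.5^2 * 9.1 = 178.6781 cm^3

Answer: 178.6781 cm^3


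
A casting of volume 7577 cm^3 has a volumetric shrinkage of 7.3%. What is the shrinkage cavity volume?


Formula: V_shrink = V_casting * shrinkage_pct / 100
V_shrink = 7577 cm^3 * 7.3 / 100 = 553.1210 cm^3

553.1210 cm^3


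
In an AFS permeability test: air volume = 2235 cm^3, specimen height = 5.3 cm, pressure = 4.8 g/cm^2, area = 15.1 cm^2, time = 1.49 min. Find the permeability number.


Formula: Permeability Number P = (V * H) / (p * A * t)
Numerator: V * H = 2235 * 5.3 = 11845.5
Denominator: p * A * t = 4.8 * 15.1 * 1.49 = 107.9952
P = 11845.5 / 107.9952 = 109.6854

109.6854


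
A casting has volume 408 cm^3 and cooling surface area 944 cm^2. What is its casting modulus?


Formula: Casting Modulus M = V / A
M = 408 cm^3 / 944 cm^2 = 0.4322 cm

Final answer: 0.4322 cm


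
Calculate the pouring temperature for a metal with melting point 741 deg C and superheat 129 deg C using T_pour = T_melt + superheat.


Formula: T_pour = T_melt + Superheat
T_pour = 741 + 129 = 870 deg C

870 deg C


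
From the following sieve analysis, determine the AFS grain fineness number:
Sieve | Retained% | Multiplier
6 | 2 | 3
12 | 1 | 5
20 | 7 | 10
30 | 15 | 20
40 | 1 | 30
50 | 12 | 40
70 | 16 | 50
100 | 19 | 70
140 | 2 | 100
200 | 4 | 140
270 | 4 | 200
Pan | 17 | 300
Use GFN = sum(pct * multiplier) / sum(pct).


Formula: GFN = sum(pct * multiplier) / sum(pct)
sum(pct * multiplier) = 9681
sum(pct) = 100
GFN = 9681 / 100 = 96.81


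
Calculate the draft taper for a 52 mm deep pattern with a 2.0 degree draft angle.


Formula: taper = depth * tan(draft_angle)
tan(2.0 deg) = 0.0349208
taper = 52 mm * 0.0349208 = 1.8159 mm

Answer: 1.8159 mm


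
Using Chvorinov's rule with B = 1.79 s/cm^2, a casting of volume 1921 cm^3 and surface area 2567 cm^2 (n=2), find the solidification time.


Formula: t_s = B * (V/A)^n  (Chvorinov's rule, n=2)
Modulus M = V/A = 1921/2567 = 0.748344 cm
M^2 = 0.748344^2 = 0.560019 cm^2
t_s = 1.79 * 0.560019 = 1.0024 s

1.0024 s


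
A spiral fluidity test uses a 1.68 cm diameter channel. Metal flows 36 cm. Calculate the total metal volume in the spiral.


Formula: V = pi * (d/2)^2 * L  (cylinder volume)
Radius = 1.68/2 = 0.84 cm
V = pi * 0.84^2 * 36 = 79.8015 cm^3

Answer: 79.8015 cm^3


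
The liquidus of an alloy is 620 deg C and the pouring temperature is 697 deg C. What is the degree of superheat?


Formula: Superheat = T_pour - T_melt
Superheat = 697 - 620 = 77 deg C

Final answer: 77 deg C


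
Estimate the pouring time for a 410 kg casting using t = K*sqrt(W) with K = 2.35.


Formula: t = K * sqrt(W)
sqrt(W) = sqrt(410) = 20.24846
t = 2.35 * 20.24846 = 47.5839 s

47.5839 s


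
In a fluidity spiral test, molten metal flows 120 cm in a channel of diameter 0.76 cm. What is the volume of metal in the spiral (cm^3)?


Formula: V = pi * (d/2)^2 * L  (cylinder volume)
Radius = 0.76/2 = 0.38 cm
V = pi * 0.38^2 * 120 = 54.4375 cm^3

Answer: 54.4375 cm^3


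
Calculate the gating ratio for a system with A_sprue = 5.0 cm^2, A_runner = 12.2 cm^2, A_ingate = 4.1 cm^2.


Sprue:Runner:Ingate = 1 : 12.2/5.0 : 4.1/5.0 = 1:2.44:0.82


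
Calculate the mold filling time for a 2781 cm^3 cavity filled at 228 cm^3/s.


Formula: t_fill = V_mold / Q_flow
t = 2781 cm^3 / 228 cm^3/s = 12.1974 s

Answer: 12.1974 s


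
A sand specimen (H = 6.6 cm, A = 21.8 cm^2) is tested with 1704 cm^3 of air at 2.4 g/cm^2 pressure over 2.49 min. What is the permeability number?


Formula: Permeability Number P = (V * H) / (p * A * t)
Numerator: V * H = 1704 * 6.6 = 11246.4
Denominator: p * A * t = 2.4 * 21.8 * 2.49 = 130.2768
P = 11246.4 / 130.2768 = 86.3270

Answer: 86.3270


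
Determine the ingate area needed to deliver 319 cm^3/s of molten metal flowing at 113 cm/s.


Formula: A_ingate = Q / v  (continuity equation)
A = 319 cm^3/s / 113 cm/s = 2.8230 cm^2


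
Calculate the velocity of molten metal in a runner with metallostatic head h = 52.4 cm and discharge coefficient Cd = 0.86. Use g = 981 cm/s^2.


Formula: v = Cd * sqrt(2 * g * h)  (Torricelli with discharge coefficient)
2*g*h = 2 * 981 * 52.4 = 102808.8 cm^2/s^2
sqrt(102808.8) = 320.63811 cm/s
v = 0.86 * 320.63811 = 275.7488 cm/s

275.7488 cm/s


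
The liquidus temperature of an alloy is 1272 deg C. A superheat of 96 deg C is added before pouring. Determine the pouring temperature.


Formula: T_pour = T_melt + Superheat
T_pour = 1272 + 96 = 1368 deg C

Final answer: 1368 deg C


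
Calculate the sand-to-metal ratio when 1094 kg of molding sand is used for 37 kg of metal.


Formula: Sand-to-Metal Ratio = W_sand / W_metal
Ratio = 1094 kg / 37 kg = 29.5676

29.5676


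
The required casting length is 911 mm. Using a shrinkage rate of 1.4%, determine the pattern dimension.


Formula: L_pattern = L_casting * (1 + shrinkage_rate/100)
Shrinkage factor = 1 + 1.4/100 = 1.014
L_pattern = 911 mm * 1.014 = 923.7540 mm

923.7540 mm


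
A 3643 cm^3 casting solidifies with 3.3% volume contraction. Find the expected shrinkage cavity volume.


Formula: V_shrink = V_casting * shrinkage_pct / 100
V_shrink = 3643 cm^3 * 3.3 / 100 = 120.2190 cm^3

120.2190 cm^3


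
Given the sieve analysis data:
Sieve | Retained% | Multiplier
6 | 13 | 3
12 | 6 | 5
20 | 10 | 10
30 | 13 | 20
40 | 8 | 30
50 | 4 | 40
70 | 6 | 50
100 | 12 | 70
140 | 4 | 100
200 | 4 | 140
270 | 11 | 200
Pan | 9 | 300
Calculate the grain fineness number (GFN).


Formula: GFN = sum(pct * multiplier) / sum(pct)
sum(pct * multiplier) = 7829
sum(pct) = 100
GFN = 7829 / 100 = 78.29

Final answer: 78.29


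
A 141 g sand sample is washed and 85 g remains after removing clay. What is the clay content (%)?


Formula: Clay% = (W_total - W_washed) / W_total * 100
Clay mass = 141 - 85 = 56 g
Clay% = 56 / 141 * 100 = 39.7163%

Answer: 39.7163%


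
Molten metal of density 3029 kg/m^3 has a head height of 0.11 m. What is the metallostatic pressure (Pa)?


Formula: P = rho * g * h
rho * g = 3029 * 9.81 = 29714.49 N/m^3
P = 29714.49 * 0.11 = 3268.5939 Pa

Answer: 3268.5939 Pa


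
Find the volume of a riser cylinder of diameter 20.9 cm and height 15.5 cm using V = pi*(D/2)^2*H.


Formula: V = pi * (D/2)^2 * H  (cylinder volume)
Radius = D/2 = 20.9/2 = 10.45 cm
V = pi * 10.45^2 * 15.5 = 5317.5815 cm^3

5317.5815 cm^3


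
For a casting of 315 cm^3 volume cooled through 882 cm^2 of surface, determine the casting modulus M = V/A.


Formula: Casting Modulus M = V / A
M = 315 cm^3 / 882 cm^2 = 0.3571 cm


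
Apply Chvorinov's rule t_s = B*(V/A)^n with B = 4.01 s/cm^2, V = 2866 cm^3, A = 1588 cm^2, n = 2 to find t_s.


Formula: t_s = B * (V/A)^n  (Chvorinov's rule, n=2)
Modulus M = V/A = 2866/1588 = 1.804786 cm
M^2 = 1.804786^2 = 3.257253 cm^2
t_s = 4.01 * 3.257253 = 13.0616 s

Final answer: 13.0616 s


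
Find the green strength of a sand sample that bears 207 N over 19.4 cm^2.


Formula: Compressive Strength = Force / Area
Strength = 207 N / 19.4 cm^2 = 10.6701 N/cm^2

Answer: 10.6701 N/cm^2


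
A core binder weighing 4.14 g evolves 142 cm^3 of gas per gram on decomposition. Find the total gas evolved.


Formula: V_gas = W_binder * gas_evolution_rate
V = 4.14 g * 142 cm^3/g = 587.8800 cm^3


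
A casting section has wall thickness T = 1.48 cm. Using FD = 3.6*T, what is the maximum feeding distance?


Formula: FD = 3.6 * T  (riser feeding-distance rule)
FD = 3.6 * 1.48 cm = 5.3280 cm

Answer: 5.3280 cm


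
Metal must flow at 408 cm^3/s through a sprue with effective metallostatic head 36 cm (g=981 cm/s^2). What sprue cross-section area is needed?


Formula: v = sqrt(2*g*h), A = Q/v
Velocity: v = sqrt(2 * 981 * 36) = sqrt(70632) = 265.7668 cm/s
Sprue area: A = Q / v = 408 / 265.7668 = 1.5352 cm^2

Final answer: 1.5352 cm^2


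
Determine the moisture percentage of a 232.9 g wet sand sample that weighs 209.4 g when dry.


Formula: MC = (W_wet - W_dry) / W_wet * 100
Water mass = 232.9 - 209.4 = 23.5 g
MC = 23.5 / 232.9 * 100 = 10.0902%


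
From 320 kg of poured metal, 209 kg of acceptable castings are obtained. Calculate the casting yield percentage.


Formula: Casting Yield = (W_good / W_total) * 100
Yield = (209 kg / 320 kg) * 100 = 65.3125%

Answer: 65.3125%


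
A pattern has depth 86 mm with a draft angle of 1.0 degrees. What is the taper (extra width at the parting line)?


Formula: taper = depth * tan(draft_angle)
tan(1.0 deg) = 0.0174551
taper = 86 mm * 0.0174551 = 1.5011 mm


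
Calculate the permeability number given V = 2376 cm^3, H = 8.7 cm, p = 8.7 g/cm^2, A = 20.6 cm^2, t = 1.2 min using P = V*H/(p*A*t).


Formula: Permeability Number P = (V * H) / (p * A * t)
Numerator: V * H = 2376 * 8.7 = 20671.2
Denominator: p * A * t = 8.7 * 20.6 * 1.2 = 215.064
P = 20671.2 / 215.064 = 96.1165

96.1165


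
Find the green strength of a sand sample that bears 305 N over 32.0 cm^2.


Formula: Compressive Strength = Force / Area
Strength = 305 N / 32.0 cm^2 = 9.5312 N/cm^2


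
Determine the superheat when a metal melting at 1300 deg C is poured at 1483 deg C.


Formula: Superheat = T_pour - T_melt
Superheat = 1483 - 1300 = 183 deg C


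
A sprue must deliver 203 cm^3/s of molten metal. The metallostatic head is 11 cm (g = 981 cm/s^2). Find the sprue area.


Formula: v = sqrt(2*g*h), A = Q/v
Velocity: v = sqrt(2 * 981 * 11) = sqrt(21582) = 146.9081 cm/s
Sprue area: A = Q / v = 203 / 146.9081 = 1.3818 cm^2

Final answer: 1.3818 cm^2


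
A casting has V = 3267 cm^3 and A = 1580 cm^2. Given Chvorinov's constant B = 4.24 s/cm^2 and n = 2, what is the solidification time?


Formula: t_s = B * (V/A)^n  (Chvorinov's rule, n=2)
Modulus M = V/A = 3267/1580 = 2.067722 cm
M^2 = 2.067722^2 = 4.275474 cm^2
t_s = 4.24 * 4.275474 = 18.1280 s

18.1280 s


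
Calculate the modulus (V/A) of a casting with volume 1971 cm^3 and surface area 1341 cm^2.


Formula: Casting Modulus M = V / A
M = 1971 cm^3 / 1341 cm^2 = 1.4698 cm

1.4698 cm


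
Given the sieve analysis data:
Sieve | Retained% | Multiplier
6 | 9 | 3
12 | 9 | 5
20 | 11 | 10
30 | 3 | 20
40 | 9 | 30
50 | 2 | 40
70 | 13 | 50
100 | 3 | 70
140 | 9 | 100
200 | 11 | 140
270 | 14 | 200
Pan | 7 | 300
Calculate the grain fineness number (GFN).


Formula: GFN = sum(pct * multiplier) / sum(pct)
sum(pct * multiplier) = 8792
sum(pct) = 100
GFN = 8792 / 100 = 87.92

Final answer: 87.92


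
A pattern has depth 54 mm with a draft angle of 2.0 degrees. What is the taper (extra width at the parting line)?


Formula: taper = depth * tan(draft_angle)
tan(2.0 deg) = 0.0349208
taper = 54 mm * 0.0349208 = 1.8857 mm

Final answer: 1.8857 mm


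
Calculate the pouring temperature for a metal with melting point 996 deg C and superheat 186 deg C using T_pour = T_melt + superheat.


Formula: T_pour = T_melt + Superheat
T_pour = 996 + 186 = 1182 deg C


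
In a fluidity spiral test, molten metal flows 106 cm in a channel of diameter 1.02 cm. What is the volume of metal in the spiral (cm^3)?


Formula: V = pi * (d/2)^2 * L  (cylinder volume)
Radius = 1.02/2 = 0.51 cm
V = pi * 0.51^2 * 106 = 86.6156 cm^3


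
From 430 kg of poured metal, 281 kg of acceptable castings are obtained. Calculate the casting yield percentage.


Formula: Casting Yield = (W_good / W_total) * 100
Yield = (281 kg / 430 kg) * 100 = 65.3488%

65.3488%


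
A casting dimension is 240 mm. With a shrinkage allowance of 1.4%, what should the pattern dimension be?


Formula: L_pattern = L_casting * (1 + shrinkage_rate/100)
Shrinkage factor = 1 + 1.4/100 = 1.014
L_pattern = 240 mm * 1.014 = 243.3600 mm

Final answer: 243.3600 mm


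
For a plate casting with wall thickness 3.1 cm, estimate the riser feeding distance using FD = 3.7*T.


Formula: FD = 3.7 * T  (riser feeding-distance rule)
FD = 3.7 * 3.1 cm = 11.4700 cm

Answer: 11.4700 cm


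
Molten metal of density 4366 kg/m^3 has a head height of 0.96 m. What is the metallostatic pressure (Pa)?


Formula: P = rho * g * h
rho * g = 4366 * 9.81 = 42830.46 N/m^3
P = 42830.46 * 0.96 = 41117.2416 Pa

Answer: 41117.2416 Pa


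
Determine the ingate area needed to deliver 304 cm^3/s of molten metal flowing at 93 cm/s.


Formula: A_ingate = Q / v  (continuity equation)
A = 304 cm^3/s / 93 cm/s = 3.2688 cm^2

3.2688 cm^2


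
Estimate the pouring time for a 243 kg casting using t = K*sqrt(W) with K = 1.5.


Formula: t = K * sqrt(W)
sqrt(W) = sqrt(243) = 15.58846
t = 1.5 * 15.58846 = 23.3827 s

Answer: 23.3827 s


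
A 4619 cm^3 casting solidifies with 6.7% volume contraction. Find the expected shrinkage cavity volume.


Formula: V_shrink = V_casting * shrinkage_pct / 100
V_shrink = 4619 cm^3 * 6.7 / 100 = 309.4730 cm^3

309.4730 cm^3


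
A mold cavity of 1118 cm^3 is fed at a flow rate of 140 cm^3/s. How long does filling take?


Formula: t_fill = V_mold / Q_flow
t = 1118 cm^3 / 140 cm^3/s = 7.9857 s


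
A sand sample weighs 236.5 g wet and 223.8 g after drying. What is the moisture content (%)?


Formula: MC = (W_wet - W_dry) / W_wet * 100
Water mass = 236.5 - 223.8 = 12.7 g
MC = 12.7 / 236.5 * 100 = 5.3700%

5.3700%


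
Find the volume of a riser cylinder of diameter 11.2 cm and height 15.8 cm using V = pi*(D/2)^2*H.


Formula: V = pi * (D/2)^2 * H  (cylinder volume)
Radius = D/2 = 11.2/2 = 5.6 cm
V = pi * 5.6^2 * 15.8 = 1556.6215 cm^3

Final answer: 1556.6215 cm^3


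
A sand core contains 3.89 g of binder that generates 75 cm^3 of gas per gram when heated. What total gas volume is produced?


Formula: V_gas = W_binder * gas_evolution_rate
V = 3.89 g * 75 cm^3/g = 291.7500 cm^3

291.7500 cm^3


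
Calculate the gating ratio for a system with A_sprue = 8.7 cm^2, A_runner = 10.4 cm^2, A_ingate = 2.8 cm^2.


Sprue:Runner:Ingate = 1 : 10.4/8.7 : 2.8/8.7 = 1:1.20:0.32


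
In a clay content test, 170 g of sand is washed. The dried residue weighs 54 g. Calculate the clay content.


Formula: Clay% = (W_total - W_washed) / W_total * 100
Clay mass = 170 - 54 = 116 g
Clay% = 116 / 170 * 100 = 68.2353%

Answer: 68.2353%


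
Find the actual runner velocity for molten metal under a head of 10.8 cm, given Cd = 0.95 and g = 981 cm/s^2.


Formula: v = Cd * sqrt(2 * g * h)  (Torricelli with discharge coefficient)
2*g*h = 2 * 981 * 10.8 = 21189.6 cm^2/s^2
sqrt(21189.6) = 145.56648 cm/s
v = 0.95 * 145.56648 = 138.2882 cm/s

Answer: 138.2882 cm/s


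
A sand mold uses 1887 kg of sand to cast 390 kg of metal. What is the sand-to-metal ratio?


Formula: Sand-to-Metal Ratio = W_sand / W_metal
Ratio = 1887 kg / 390 kg = 4.8385

Final answer: 4.8385


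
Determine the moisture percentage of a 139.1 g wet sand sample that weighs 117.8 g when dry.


Formula: MC = (W_wet - W_dry) / W_wet * 100
Water mass = 139.1 - 117.8 = 21.3 g
MC = 21.3 / 139.1 * 100 = 15.3127%


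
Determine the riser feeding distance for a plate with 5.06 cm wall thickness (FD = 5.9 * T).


Formula: FD = 5.9 * T  (riser feeding-distance rule)
FD = 5.9 * 5.06 cm = 29.8540 cm

Answer: 29.8540 cm


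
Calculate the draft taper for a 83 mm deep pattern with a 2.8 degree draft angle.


Formula: taper = depth * tan(draft_angle)
tan(2.8 deg) = 0.0489082
taper = 83 mm * 0.0489082 = 4.0594 mm

4.0594 mm


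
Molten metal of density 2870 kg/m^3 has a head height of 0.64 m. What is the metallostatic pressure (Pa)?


Formula: P = rho * g * h
rho * g = 2870 * 9.81 = 28154.7 N/m^3
P = 28154.7 * 0.64 = 18019.0080 Pa


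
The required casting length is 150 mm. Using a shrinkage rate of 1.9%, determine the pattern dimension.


Formula: L_pattern = L_casting * (1 + shrinkage_rate/100)
Shrinkage factor = 1 + 1.9/100 = 1.019
L_pattern = 150 mm * 1.019 = 152.8500 mm

Answer: 152.8500 mm


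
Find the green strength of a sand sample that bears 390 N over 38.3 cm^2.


Formula: Compressive Strength = Force / Area
Strength = 390 N / 38.3 cm^2 = 10.1828 N/cm^2

Final answer: 10.1828 N/cm^2


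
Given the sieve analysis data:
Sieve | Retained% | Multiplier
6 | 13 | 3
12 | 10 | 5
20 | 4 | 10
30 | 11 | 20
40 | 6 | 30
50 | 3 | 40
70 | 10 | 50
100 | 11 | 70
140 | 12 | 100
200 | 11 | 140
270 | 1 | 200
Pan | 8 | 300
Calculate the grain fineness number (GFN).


Formula: GFN = sum(pct * multiplier) / sum(pct)
sum(pct * multiplier) = 7259
sum(pct) = 100
GFN = 7259 / 100 = 72.59


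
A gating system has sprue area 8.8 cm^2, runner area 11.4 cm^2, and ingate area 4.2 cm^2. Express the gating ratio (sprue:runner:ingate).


Sprue:Runner:Ingate = 1 : 11.4/8.8 : 4.2/8.8 = 1:1.30:0.48


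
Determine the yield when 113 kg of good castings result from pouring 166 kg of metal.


Formula: Casting Yield = (W_good / W_total) * 100
Yield = (113 kg / 166 kg) * 100 = 68.0723%

68.0723%


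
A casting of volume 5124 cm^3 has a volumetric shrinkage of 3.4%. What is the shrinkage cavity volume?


Formula: V_shrink = V_casting * shrinkage_pct / 100
V_shrink = 5124 cm^3 * 3.4 / 100 = 174.2160 cm^3

Final answer: 174.2160 cm^3


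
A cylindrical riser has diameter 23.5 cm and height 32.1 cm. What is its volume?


Formula: V = pi * (D/2)^2 * H  (cylinder volume)
Radius = D/2 = 23.5/2 = 11.75 cm
V = pi * 11.75^2 * 32.1 = 13922.9300 cm^3

13922.9300 cm^3


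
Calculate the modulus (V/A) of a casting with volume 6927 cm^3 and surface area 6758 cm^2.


Formula: Casting Modulus M = V / A
M = 6927 cm^3 / 6758 cm^2 = 1.0250 cm

1.0250 cm


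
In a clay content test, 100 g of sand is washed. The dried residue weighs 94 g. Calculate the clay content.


Formula: Clay% = (W_total - W_washed) / W_total * 100
Clay mass = 100 - 94 = 6 g
Clay% = 6 / 100 * 100 = 6.0000%

Answer: 6.0000%


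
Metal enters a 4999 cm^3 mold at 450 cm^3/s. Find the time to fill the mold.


Formula: t_fill = V_mold / Q_flow
t = 4999 cm^3 / 450 cm^3/s = 11.1089 s

Final answer: 11.1089 s


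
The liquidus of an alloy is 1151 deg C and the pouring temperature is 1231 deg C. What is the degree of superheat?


Formula: Superheat = T_pour - T_melt
Superheat = 1231 - 1151 = 80 deg C

Answer: 80 deg C
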